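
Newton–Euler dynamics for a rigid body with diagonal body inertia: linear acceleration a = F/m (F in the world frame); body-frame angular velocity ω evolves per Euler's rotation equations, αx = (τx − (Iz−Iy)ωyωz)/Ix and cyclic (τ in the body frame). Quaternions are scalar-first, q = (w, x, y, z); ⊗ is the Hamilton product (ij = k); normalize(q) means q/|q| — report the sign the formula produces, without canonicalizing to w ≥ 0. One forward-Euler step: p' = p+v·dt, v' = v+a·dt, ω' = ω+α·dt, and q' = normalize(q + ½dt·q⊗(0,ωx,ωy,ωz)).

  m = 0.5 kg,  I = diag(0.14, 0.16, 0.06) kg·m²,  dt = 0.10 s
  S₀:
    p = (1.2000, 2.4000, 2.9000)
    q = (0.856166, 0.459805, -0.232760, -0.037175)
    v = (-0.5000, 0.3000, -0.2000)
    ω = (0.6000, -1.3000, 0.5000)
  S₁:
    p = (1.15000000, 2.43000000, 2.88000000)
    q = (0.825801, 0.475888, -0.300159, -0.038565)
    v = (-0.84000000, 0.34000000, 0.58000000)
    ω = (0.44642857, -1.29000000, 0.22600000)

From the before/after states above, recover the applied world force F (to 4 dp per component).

velocity change Δv = (-0.34000000, 0.04000000, 0.78000000)
F = m·Δv/dt = (-1.7000, 0.2000, 3.9000)

F = (-1.7000, 0.2000, 3.9000)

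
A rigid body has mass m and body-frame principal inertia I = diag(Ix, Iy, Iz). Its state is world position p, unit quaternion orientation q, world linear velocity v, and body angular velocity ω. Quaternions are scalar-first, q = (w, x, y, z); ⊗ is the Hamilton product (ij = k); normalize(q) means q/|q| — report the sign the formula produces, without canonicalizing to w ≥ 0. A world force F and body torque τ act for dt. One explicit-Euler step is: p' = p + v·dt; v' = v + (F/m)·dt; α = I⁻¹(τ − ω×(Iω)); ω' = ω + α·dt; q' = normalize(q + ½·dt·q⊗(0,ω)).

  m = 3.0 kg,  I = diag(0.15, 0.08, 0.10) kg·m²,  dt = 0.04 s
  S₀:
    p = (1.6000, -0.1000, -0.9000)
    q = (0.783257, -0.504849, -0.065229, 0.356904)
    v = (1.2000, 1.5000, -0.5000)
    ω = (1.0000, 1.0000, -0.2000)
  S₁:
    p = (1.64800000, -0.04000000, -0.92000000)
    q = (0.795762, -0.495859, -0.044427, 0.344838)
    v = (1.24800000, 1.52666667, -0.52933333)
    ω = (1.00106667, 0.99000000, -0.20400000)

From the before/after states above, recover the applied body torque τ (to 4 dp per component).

τ = (0.0000, -0.0300, -0.0800)

rate change Δω = (0.00106667, -0.01000000, -0.00400000)
I·α + gyro = (0.0000, -0.0300, -0.0800)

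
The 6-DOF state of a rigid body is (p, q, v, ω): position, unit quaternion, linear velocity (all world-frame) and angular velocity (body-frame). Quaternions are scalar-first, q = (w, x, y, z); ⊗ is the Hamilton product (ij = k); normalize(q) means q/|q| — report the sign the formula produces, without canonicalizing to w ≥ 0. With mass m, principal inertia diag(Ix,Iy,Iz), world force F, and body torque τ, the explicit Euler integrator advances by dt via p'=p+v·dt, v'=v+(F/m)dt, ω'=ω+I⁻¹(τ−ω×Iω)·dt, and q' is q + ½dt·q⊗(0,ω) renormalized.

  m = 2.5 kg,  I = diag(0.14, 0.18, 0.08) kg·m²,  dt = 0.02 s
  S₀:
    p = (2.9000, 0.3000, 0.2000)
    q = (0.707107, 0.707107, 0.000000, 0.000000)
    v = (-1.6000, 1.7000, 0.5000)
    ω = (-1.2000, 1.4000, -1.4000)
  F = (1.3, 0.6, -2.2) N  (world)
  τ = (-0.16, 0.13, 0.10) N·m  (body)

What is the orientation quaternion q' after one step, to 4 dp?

Hamilton product q⊗(0,ω) = (0.8485284, -0.8485284, 1.9798996, 0.0000000)
q' = normalize(q + ½dt·q⊗(0,ω)) = (0.7154, 0.6984, 0.0198, 0.0000)

q' = (0.7154, 0.6984, 0.0198, 0.0000)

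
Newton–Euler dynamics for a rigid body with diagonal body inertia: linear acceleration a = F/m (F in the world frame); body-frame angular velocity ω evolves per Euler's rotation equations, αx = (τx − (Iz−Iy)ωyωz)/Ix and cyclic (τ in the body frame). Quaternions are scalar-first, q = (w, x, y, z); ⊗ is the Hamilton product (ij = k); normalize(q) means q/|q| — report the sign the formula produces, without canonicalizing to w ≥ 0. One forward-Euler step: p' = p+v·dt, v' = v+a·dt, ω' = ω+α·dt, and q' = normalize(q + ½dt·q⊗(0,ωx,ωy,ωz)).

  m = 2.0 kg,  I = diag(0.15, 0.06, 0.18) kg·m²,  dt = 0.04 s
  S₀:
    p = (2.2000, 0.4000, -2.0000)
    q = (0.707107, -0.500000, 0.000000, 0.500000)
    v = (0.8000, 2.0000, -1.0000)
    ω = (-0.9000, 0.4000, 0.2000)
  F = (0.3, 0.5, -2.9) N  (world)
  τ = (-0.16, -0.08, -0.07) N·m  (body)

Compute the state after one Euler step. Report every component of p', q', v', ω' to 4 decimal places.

p' = p + v·dt = (2.2320, 0.4800, -2.0400)
v' = v + a·dt = (0.8060, 2.0100, -1.0580)
angular accel α = (-1.1307, -1.4233, -0.5689)
ω + α·dt = (-0.9452, 0.3431, 0.1772)
q⊗(0,ω) = (-0.5500000, -0.8363963, -0.0671572, -0.0585786)
updated quaternion q' = (0.6960, -0.5166, -0.0013, 0.4987)

p' = (2.2320, 0.4800, -2.0400)
q' = (0.6960, -0.5166, -0.0013, 0.4987)
v' = (0.8060, 2.0100, -1.0580)
ω' = (-0.9452, 0.3431, 0.1772)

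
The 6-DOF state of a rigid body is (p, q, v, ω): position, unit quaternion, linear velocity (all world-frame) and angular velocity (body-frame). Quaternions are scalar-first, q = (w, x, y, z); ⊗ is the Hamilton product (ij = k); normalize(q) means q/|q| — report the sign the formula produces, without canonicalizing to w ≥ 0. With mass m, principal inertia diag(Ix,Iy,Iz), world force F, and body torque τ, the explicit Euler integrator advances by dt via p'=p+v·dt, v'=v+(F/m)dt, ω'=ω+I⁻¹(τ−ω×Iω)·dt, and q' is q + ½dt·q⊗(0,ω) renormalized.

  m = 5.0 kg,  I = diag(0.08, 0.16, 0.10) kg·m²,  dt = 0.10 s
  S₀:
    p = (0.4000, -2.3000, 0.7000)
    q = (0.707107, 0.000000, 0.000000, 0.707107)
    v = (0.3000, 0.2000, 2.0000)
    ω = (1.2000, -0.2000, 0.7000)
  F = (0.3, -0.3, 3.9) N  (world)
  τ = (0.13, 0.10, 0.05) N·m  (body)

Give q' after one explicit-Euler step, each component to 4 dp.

2q̇ = q⊗(0,ω) = (-0.4949749, 0.9899498, 0.7071070, 0.4949749)
q' = normalize(q + ½dt·q⊗(0,ω)) = (0.6807, 0.0494, 0.0353, 0.7301)

q' = (0.6807, 0.0494, 0.0353, 0.7301)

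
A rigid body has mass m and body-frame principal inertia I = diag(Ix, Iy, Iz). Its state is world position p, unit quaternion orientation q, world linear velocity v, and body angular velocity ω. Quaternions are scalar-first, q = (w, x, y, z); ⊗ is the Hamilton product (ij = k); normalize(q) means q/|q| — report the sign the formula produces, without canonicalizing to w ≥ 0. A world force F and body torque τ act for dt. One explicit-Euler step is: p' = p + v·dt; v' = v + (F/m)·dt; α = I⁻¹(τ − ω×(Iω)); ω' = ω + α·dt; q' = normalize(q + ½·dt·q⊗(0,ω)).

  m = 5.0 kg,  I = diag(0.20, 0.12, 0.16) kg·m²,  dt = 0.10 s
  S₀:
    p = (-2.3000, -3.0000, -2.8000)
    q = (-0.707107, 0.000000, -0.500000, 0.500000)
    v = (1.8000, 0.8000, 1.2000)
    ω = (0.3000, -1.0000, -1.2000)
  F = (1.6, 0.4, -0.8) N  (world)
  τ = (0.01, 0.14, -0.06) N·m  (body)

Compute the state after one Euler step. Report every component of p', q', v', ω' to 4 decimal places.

precession coupling ω×(Iω) = (0.0480, -0.0144, 0.0240)
(τ − ω×Iω)/I = (-0.1900, 1.2867, -0.5250)
new body rate ω' = (0.2810, -0.8713, -1.2525)
2q̇ = q⊗(0,ω) = (0.1000000, 0.8878679, 0.8571070, 0.9985284)
updated quaternion q' = (-0.6999, 0.0443, -0.4557, 0.5482)
a = (0.3200, 0.0800, -0.1600)
p + v·dt = (-2.1200, -2.9200, -2.6800)
v + (F/m)dt = (1.8320, 0.8080, 1.1840)

p' = (-2.1200, -2.9200, -2.6800)
q' = (-0.6999, 0.0443, -0.4557, 0.5482)
v' = (1.8320, 0.8080, 1.1840)
ω' = (0.2810, -0.8713, -1.2525)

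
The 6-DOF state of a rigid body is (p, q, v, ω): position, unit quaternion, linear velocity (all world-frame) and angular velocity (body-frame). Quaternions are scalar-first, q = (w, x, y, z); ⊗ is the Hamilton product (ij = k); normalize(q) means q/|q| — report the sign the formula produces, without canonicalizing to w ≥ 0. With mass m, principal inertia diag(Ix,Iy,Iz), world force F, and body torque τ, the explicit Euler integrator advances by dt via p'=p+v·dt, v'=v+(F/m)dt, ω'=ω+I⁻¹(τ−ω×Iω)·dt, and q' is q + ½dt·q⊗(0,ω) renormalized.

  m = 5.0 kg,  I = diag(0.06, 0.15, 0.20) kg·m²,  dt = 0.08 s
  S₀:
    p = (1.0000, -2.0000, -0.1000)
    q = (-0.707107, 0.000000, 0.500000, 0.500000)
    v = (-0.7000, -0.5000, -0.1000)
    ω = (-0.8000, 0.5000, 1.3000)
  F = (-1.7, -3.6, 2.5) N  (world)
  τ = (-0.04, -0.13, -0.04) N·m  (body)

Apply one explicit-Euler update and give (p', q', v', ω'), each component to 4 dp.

p' = (0.9440, -2.0400, -0.1080)
q' = (-0.7416, 0.0385, 0.4689, 0.4782)
v' = (-0.7272, -0.5576, -0.0600)
ω' = (-0.8967, 0.3530, 1.2984)

(τ − ω×Iω)/I = (-1.2083, -1.8373, -0.0200)
ω + α·dt = (-0.8967, 0.3530, 1.2984)
Hamilton product q⊗(0,ω) = (-0.9000000, 0.9656856, -0.7535535, -0.5192391)
q' = normalize(q + ½dt·q⊗(0,ω)) = (-0.7416, 0.0385, 0.4689, 0.4782)
a = F/m = (-0.3400, -0.7200, 0.5000)
p' = p + v·dt = (0.9440, -2.0400, -0.1080)
new velocity v' = (-0.7272, -0.5576, -0.0600)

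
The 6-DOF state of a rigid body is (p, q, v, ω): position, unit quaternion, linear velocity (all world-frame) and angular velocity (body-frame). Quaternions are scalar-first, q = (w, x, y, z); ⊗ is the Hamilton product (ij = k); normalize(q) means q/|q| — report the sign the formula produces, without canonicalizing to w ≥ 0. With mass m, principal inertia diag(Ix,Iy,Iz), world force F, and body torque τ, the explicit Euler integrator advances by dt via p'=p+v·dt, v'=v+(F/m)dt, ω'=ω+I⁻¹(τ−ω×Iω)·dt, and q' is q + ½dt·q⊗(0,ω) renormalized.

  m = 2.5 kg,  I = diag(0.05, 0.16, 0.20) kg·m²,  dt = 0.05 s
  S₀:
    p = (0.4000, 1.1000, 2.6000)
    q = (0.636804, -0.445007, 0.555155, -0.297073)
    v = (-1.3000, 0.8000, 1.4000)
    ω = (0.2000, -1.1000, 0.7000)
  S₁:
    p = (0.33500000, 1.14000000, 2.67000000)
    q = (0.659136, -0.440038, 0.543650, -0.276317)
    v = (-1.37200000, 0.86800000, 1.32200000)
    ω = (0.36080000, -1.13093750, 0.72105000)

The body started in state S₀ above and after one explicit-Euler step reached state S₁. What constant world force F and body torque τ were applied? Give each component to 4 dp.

rate change Δω = (0.16080000, -0.03093750, 0.02105000)
precession coupling = (-0.0308, -0.0210, -0.0242)
applied torque τ = (0.1300, -0.1200, 0.0600)
velocity change Δv = (-0.07200000, 0.06800000, -0.07800000)
F = m·Δv/dt = (-3.6000, 3.4000, -3.9000)

F = (-3.6000, 3.4000, -3.9000)
τ = (0.1300, -0.1200, 0.0600)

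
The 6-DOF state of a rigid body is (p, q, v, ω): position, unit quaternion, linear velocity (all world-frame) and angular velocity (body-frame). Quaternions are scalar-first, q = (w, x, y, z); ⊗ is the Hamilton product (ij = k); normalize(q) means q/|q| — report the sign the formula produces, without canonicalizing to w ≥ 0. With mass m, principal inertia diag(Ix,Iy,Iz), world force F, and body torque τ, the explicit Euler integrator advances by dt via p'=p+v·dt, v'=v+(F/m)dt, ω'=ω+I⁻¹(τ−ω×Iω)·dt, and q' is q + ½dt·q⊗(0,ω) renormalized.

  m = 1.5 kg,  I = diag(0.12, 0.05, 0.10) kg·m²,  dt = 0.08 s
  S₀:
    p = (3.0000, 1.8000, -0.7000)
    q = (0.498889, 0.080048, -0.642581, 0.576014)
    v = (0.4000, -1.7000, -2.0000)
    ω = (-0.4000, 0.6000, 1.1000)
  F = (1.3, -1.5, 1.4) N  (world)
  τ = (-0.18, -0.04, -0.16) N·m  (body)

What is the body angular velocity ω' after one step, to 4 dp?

gyro term ω×Iω = (0.0330, -0.0088, 0.0168)
angular accel α = (-1.7750, -0.6240, -1.7680)
new body rate ω' = (-0.5420, 0.5501, 0.9586)

ω' = (-0.5420, 0.5501, 0.9586)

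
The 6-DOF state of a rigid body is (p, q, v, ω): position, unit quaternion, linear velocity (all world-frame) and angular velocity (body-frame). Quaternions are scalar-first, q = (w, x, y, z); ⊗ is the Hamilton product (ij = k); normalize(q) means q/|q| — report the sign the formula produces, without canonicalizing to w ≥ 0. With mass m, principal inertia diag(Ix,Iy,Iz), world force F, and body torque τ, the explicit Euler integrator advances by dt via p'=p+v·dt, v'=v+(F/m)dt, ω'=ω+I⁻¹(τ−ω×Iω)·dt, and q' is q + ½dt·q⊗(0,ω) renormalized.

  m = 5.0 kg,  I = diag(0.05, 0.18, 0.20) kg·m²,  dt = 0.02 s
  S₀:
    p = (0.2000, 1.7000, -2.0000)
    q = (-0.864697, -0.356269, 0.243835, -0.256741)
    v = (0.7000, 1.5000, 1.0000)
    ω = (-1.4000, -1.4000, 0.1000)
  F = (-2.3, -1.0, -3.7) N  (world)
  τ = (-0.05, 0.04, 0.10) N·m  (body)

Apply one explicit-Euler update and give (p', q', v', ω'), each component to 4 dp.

α = I⁻¹(τ − ω×Iω) = (-0.9440, 0.1056, -0.7740)
new body rate ω' = (-1.4189, -1.3979, 0.0845)
q⊗(0,ω) = (-0.1317335, 0.8755219, 1.6056401, 0.7536759)
q' = normalize(q + ½dt·q⊗(0,ω)) = (-0.8658, -0.3474, 0.2598, -0.2492)
new position p' = (0.2140, 1.7300, -1.9800)
v' = v + a·dt = (0.6908, 1.4960, 0.9852)

p' = (0.2140, 1.7300, -1.9800)
q' = (-0.8658, -0.3474, 0.2598, -0.2492)
v' = (0.6908, 1.4960, 0.9852)
ω' = (-1.4189, -1.3979, 0.0845)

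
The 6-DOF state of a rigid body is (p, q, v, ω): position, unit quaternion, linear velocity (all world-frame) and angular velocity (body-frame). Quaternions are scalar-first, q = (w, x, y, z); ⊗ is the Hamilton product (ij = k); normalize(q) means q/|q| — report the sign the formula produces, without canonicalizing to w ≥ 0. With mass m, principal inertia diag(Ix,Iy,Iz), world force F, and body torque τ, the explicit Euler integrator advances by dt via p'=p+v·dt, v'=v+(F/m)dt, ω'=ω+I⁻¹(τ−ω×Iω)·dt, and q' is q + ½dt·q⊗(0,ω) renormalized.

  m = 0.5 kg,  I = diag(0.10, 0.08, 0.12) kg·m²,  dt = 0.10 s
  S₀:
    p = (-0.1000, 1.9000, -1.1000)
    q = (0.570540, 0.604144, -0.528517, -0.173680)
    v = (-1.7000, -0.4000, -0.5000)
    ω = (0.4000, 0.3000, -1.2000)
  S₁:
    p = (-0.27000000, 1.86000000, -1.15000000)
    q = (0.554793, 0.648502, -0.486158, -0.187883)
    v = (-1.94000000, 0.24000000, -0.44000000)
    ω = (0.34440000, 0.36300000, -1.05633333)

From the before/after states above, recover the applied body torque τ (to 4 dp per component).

τ = (-0.0700, 0.0600, 0.1700)

ω₁ − ω₀ = (-0.05560000, 0.06300000, 0.14366667)
gyro term ω₀×Iω₀ = (-0.0144, 0.0096, -0.0024)
τ = I·(Δω/dt) + ω₀×(Iω₀) = (-0.0700, 0.0600, 0.1700)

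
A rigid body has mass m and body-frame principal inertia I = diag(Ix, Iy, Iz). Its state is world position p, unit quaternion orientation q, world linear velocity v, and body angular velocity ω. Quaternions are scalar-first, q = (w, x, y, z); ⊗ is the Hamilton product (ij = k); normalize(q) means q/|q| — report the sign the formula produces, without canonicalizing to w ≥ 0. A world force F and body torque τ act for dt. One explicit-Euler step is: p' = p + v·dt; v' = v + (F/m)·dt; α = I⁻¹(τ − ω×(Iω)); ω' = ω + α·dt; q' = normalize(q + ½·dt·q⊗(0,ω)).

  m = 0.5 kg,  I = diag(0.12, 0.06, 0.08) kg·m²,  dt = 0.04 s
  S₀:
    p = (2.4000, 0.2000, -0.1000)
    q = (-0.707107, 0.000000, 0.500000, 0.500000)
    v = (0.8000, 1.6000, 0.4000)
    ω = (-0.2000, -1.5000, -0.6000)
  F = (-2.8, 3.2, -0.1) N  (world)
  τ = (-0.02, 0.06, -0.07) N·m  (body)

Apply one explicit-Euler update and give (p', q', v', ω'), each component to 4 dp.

p + v·dt = (2.4320, 0.2640, -0.0840)
v + (F/m)dt = (0.5760, 1.8560, 0.3920)
ω×(Iω) gyroscopic = (0.0180, 0.0048, -0.0180)
α = I⁻¹(τ − ω×Iω) = (-0.3167, 0.9200, -0.6500)
new body rate ω' = (-0.2127, -1.4632, -0.6260)
2q̇ = q⊗(0,ω) = (1.0500000, 0.5914214, 0.9606605, 0.5242642)
q' = normalize(q + ½dt·q⊗(0,ω)) = (-0.6857, 0.0118, 0.5189, 0.5102)

p' = (2.4320, 0.2640, -0.0840)
q' = (-0.6857, 0.0118, 0.5189, 0.5102)
v' = (0.5760, 1.8560, 0.3920)
ω' = (-0.2127, -1.4632, -0.6260)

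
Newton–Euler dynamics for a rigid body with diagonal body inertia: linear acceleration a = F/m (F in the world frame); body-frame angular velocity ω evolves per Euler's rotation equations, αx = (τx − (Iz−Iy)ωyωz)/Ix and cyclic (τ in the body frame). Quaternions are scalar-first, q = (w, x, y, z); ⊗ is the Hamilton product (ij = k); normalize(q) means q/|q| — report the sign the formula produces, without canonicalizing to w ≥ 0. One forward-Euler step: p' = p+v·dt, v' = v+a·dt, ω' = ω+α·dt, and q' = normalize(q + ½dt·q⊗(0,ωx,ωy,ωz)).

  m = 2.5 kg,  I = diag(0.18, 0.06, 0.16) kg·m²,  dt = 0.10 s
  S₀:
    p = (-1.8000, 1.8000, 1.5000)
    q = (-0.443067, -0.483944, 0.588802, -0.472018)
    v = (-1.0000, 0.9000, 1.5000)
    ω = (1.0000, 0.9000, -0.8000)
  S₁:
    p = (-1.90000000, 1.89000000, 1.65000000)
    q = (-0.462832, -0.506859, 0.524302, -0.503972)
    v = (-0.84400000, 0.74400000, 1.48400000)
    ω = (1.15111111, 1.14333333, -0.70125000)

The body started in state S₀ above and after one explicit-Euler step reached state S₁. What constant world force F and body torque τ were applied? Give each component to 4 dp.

rate change Δω = (0.15111111, 0.24333333, 0.09875000)
precession coupling = (-0.0720, -0.0160, -0.1080)
I·α + gyro = (0.2000, 0.1300, 0.0500)
velocity change Δv = (0.15600000, -0.15600000, -0.01600000)
m·(v₁−v₀)/dt = (3.9000, -3.9000, -0.4000)

F = (3.9000, -3.9000, -0.4000)
τ = (0.2000, 0.1300, 0.0500)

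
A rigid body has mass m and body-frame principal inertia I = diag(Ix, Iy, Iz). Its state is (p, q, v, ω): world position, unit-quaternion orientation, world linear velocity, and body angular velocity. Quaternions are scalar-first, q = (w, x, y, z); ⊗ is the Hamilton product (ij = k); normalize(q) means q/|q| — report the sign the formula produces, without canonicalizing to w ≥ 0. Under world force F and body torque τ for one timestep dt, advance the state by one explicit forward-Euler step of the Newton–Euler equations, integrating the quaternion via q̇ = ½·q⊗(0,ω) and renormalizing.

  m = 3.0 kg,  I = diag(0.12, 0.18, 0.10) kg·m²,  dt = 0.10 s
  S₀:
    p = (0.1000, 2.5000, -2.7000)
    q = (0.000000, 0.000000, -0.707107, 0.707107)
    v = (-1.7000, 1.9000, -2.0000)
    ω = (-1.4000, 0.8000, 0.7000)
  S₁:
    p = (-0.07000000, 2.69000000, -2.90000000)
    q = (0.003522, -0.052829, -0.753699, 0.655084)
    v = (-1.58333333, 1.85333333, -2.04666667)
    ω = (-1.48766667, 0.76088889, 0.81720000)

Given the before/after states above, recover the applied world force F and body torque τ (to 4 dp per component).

F = (3.5000, -1.4000, -1.4000)
τ = (-0.1500, -0.0900, 0.0500)

rate change Δω = (-0.08766667, -0.03911111, 0.11720000)
precession coupling = (-0.0448, -0.0196, -0.0672)
applied torque τ = (-0.1500, -0.0900, 0.0500)
velocity change Δv = (0.11666667, -0.04666667, -0.04666667)
applied force F = (3.5000, -1.4000, -1.4000)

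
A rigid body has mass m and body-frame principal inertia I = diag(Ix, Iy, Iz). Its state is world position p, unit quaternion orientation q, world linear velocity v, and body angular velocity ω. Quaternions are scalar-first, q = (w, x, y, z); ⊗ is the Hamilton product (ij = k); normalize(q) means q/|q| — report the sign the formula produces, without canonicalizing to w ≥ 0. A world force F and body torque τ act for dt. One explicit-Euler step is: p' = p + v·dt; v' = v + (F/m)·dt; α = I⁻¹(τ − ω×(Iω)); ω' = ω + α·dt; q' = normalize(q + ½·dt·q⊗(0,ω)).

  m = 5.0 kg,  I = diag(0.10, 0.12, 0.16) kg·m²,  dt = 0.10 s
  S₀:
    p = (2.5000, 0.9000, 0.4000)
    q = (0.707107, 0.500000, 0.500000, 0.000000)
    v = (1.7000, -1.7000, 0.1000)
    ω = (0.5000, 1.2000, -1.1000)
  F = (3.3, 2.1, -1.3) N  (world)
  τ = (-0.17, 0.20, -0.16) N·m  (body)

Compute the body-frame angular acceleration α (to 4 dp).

α = (-1.1720, 1.3917, -1.0750)

precession coupling ω×(Iω) = (-0.0528, 0.0330, 0.0120)
(τ − ω×Iω)/I = (-1.1720, 1.3917, -1.0750)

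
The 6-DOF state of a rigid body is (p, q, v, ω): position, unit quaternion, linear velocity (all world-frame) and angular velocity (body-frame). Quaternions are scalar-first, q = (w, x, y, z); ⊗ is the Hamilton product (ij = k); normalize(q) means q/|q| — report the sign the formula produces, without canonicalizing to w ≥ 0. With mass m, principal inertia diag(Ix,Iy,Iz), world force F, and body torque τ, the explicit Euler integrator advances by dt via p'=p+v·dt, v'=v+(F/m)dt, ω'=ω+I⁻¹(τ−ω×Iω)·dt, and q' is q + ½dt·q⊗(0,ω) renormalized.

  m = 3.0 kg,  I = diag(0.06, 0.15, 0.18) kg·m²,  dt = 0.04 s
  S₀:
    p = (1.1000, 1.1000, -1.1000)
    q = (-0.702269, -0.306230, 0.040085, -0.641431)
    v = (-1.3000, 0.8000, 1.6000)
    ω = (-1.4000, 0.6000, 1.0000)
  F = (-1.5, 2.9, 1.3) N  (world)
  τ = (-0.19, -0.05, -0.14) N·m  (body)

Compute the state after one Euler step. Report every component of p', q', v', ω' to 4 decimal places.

p' = (1.0480, 1.1320, -1.0360)
q' = (-0.6980, -0.2779, 0.0557, -0.6576)
v' = (-1.3200, 0.8387, 1.6173)
ω' = (-1.5387, 0.5419, 0.9857)

gyro term ω×Iω = (0.0180, 0.1680, -0.0756)
α = I⁻¹(τ − ω×Iω) = (-3.4667, -1.4533, -0.3578)
ω + α·dt = (-1.5387, 0.5419, 0.9857)
q⊗(0,ω) = (0.1886580, 1.4081202, 0.7828720, -0.8298880)
q' = normalize(q + ½dt·q⊗(0,ω)) = (-0.6980, -0.2779, 0.0557, -0.6576)
p + v·dt = (1.0480, 1.1320, -1.0360)
new velocity v' = (-1.3200, 0.8387, 1.6173)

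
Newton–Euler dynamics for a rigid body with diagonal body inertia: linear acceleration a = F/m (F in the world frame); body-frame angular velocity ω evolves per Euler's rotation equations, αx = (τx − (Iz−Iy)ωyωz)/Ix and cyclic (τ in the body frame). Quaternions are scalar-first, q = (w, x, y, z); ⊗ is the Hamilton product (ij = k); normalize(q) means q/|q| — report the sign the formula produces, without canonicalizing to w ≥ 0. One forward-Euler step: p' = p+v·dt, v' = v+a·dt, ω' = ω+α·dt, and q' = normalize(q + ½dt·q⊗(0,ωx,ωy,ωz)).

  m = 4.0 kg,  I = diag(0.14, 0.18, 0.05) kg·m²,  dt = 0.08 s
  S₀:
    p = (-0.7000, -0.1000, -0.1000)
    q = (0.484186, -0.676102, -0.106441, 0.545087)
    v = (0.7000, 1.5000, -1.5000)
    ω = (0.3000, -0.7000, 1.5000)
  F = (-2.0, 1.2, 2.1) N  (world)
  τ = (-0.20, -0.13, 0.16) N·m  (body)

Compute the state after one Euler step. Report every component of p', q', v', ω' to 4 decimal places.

p' = (-0.6440, 0.0200, -0.2200)
q' = (0.4556, -0.6599, -0.0727, 0.5930)
v' = (0.6600, 1.5240, -1.4580)
ω' = (0.1077, -0.7758, 1.7694)

p + v·dt = (-0.6440, 0.0200, -0.2200)
new velocity v' = (0.6600, 1.5240, -1.4580)
(τ − ω×Iω)/I = (-2.4036, -0.9472, 3.3680)
new body rate ω' = (0.1077, -0.7758, 1.7694)
Hamilton product q⊗(0,ω) = (-0.6893086, 0.3671552, 0.8387489, 1.2314827)
updated quaternion q' = (0.4556, -0.6599, -0.0727, 0.5930)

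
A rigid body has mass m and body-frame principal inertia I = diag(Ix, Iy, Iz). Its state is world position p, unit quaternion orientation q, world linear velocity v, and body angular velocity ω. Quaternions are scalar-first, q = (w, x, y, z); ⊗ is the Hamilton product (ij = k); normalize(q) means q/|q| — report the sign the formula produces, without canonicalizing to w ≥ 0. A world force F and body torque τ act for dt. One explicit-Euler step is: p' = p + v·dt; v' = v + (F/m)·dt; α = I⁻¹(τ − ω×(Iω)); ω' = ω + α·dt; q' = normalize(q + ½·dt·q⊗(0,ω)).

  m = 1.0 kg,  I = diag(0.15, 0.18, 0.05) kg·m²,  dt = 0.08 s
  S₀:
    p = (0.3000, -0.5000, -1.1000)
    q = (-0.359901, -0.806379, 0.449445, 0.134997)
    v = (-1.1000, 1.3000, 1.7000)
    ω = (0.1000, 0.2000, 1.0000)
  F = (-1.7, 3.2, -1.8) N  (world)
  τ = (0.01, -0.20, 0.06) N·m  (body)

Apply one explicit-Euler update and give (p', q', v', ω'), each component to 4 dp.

p' = (0.2120, -0.3960, -0.9640)
q' = (-0.3654, -0.7903, 0.4790, 0.1123)
v' = (-1.2360, 1.5560, 1.5560)
ω' = (0.1192, 0.1067, 1.0950)

p' = p + v·dt = (0.2120, -0.3960, -0.9640)
v' = v + a·dt = (-1.2360, 1.5560, 1.5560)
(τ − ω×Iω)/I = (0.2400, -1.1667, 1.1880)
new body rate ω' = (0.1192, 0.1067, 1.0950)
2q̇ = q⊗(0,ω) = (-0.1442481, 0.3864555, 0.7478985, -0.5661213)
q' = normalize(q + ½dt·q⊗(0,ω)) = (-0.3654, -0.7903, 0.4790, 0.1123)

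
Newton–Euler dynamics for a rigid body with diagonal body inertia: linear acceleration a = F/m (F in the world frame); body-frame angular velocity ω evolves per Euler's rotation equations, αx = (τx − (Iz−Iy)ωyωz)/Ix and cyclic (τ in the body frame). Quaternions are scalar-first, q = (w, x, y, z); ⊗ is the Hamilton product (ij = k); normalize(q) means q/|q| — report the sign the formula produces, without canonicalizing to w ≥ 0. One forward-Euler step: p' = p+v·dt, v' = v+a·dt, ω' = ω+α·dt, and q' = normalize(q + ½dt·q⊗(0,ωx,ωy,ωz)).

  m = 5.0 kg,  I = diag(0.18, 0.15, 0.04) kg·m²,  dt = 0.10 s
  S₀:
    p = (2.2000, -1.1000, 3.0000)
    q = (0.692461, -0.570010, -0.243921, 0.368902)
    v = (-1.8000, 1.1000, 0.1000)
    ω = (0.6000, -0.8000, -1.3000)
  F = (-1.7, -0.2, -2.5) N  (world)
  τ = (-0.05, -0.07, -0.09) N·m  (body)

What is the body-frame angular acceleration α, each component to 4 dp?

ω×(Iω) gyroscopic = (-0.1144, -0.1092, 0.0144)
α = I⁻¹(τ − ω×Iω) = (0.3578, 0.2613, -2.6100)

α = (0.3578, 0.2613, -2.6100)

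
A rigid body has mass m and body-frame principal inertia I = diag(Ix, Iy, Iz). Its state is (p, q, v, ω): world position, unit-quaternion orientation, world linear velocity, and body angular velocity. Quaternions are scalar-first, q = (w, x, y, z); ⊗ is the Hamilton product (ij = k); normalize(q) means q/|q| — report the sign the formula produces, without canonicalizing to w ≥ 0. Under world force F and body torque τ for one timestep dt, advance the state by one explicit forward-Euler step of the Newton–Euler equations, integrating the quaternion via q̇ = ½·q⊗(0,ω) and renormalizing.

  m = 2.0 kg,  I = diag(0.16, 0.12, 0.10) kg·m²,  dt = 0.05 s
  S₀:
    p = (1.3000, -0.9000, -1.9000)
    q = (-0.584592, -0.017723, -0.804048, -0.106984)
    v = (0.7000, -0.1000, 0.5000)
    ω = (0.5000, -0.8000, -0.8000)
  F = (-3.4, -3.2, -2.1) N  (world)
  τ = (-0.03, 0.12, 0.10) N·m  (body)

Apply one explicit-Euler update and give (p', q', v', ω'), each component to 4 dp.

angular accel α = (-0.1075, 1.2000, 0.8400)
new body rate ω' = (0.4946, -0.7400, -0.7580)
q⊗(0,ω) = (-0.7199641, 0.2653552, 0.4000032, 0.8838760)
q' = normalize(q + ½dt·q⊗(0,ω)) = (-0.6023, -0.0111, -0.7937, -0.0848)
linear accel F/m = (-1.7000, -1.6000, -1.0500)
p' = p + v·dt = (1.3350, -0.9050, -1.8750)
new velocity v' = (0.6150, -0.1800, 0.4475)

p' = (1.3350, -0.9050, -1.8750)
q' = (-0.6023, -0.0111, -0.7937, -0.0848)
v' = (0.6150, -0.1800, 0.4475)
ω' = (0.4946, -0.7400, -0.7580)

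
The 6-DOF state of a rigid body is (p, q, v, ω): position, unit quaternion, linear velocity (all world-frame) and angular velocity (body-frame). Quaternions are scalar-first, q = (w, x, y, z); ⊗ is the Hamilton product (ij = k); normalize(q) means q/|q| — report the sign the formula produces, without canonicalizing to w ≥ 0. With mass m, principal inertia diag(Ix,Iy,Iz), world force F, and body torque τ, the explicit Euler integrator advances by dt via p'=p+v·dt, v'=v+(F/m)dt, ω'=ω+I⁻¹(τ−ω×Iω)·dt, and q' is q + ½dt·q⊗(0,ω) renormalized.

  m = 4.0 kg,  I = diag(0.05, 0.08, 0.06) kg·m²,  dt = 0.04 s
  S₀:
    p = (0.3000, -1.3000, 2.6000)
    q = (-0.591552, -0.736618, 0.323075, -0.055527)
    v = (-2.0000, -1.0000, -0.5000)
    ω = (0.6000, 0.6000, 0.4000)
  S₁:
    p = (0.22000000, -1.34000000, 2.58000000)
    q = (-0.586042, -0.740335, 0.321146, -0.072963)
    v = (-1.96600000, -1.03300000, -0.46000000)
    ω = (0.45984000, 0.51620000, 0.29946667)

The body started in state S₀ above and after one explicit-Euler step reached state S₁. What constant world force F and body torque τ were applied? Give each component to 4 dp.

F = (3.4000, -3.3000, 4.0000)
τ = (-0.1800, -0.1700, -0.1400)

v₁ − v₀ = (0.03400000, -0.03300000, 0.04000000)
m·(v₁−v₀)/dt = (3.4000, -3.3000, 4.0000)
Δω = ω₁−ω₀ = (-0.14016000, -0.08380000, -0.10053333)
I·α + gyro = (-0.1800, -0.1700, -0.1400)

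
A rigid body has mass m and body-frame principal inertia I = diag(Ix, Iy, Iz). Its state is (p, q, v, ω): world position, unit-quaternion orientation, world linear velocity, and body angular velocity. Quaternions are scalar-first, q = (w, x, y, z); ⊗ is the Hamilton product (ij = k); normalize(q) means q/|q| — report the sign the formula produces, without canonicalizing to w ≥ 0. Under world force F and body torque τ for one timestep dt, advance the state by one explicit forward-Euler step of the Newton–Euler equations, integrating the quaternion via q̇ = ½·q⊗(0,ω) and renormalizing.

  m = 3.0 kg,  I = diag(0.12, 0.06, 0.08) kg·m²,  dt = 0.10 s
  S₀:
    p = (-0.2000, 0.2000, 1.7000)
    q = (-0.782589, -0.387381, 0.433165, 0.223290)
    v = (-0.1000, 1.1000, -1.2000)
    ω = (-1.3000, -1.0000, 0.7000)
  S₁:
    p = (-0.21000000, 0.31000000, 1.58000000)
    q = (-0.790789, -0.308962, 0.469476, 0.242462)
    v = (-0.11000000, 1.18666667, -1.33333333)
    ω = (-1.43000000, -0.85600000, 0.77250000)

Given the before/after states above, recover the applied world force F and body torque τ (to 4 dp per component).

F = (-0.3000, 2.6000, -4.0000)
τ = (-0.1700, 0.0500, -0.0200)

rate change Δω = (-0.13000000, 0.14400000, 0.07250000)
precession coupling = (-0.0140, -0.0364, -0.0780)
I·α + gyro = (-0.1700, 0.0500, -0.0200)
Δv = v₁−v₀ = (-0.01000000, 0.08666667, -0.13333333)
m·(v₁−v₀)/dt = (-0.3000, 2.6000, -4.0000)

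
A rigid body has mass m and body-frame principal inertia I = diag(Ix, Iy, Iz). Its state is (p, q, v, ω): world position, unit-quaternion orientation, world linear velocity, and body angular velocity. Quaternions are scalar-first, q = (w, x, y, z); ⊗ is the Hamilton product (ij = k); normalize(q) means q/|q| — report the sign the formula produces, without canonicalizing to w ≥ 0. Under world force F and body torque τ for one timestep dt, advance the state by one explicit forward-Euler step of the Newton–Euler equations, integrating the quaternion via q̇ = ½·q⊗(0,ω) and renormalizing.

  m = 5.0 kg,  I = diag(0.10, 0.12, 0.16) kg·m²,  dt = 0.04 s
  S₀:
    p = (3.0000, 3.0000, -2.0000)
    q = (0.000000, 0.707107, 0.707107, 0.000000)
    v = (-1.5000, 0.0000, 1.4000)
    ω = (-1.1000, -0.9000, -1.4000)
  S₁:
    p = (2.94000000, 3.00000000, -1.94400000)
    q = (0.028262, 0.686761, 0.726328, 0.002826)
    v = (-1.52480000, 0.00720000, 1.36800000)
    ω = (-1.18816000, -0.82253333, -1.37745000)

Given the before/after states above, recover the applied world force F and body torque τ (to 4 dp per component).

Δv = v₁−v₀ = (-0.02480000, 0.00720000, -0.03200000)
applied force F = (-3.1000, 0.9000, -4.0000)
ω₁ − ω₀ = (-0.08816000, 0.07746667, 0.02255000)
τ = I·(Δω/dt) + ω₀×(Iω₀) = (-0.1700, 0.1400, 0.1100)

F = (-3.1000, 0.9000, -4.0000)
τ = (-0.1700, 0.1400, 0.1100)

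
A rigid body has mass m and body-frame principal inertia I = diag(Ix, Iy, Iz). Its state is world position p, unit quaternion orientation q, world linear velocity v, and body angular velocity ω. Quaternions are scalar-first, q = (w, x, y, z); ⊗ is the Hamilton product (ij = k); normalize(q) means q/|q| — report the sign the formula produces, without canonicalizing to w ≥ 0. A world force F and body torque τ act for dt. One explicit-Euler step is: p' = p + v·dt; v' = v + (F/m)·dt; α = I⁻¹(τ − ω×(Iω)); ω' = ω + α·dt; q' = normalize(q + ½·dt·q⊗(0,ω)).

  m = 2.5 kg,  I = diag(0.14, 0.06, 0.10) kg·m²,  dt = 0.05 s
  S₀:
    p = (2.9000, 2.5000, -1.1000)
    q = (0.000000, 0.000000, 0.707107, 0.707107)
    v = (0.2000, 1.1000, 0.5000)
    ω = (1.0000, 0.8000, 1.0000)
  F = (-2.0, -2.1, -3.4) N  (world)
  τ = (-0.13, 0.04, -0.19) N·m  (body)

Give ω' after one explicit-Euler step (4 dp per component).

ω' = (0.9421, 0.8000, 0.9370)

angular accel α = (-1.1571, 0.0000, -1.2600)
ω' = ω + α·dt = (0.9421, 0.8000, 0.9370)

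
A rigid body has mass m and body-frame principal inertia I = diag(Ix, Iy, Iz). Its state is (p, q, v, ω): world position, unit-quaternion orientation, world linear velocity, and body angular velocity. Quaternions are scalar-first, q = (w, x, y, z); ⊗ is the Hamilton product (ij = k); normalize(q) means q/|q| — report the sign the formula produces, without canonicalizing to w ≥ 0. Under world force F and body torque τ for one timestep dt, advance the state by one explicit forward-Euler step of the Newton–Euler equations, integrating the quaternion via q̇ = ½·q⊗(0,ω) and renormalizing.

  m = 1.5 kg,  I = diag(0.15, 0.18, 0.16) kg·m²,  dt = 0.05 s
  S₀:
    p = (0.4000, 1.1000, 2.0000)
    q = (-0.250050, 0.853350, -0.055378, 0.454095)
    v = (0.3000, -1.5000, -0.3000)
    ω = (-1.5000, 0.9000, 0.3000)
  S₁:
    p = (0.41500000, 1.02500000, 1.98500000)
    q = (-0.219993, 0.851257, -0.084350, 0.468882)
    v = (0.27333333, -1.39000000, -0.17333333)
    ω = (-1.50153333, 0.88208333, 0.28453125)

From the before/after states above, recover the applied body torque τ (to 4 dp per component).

τ = (-0.0100, -0.0600, -0.0900)

ω₁ − ω₀ = (-0.00153333, -0.01791667, -0.01546875)
τ = I·(Δω/dt) + ω₀×(Iω₀) = (-0.0100, -0.0600, -0.0900)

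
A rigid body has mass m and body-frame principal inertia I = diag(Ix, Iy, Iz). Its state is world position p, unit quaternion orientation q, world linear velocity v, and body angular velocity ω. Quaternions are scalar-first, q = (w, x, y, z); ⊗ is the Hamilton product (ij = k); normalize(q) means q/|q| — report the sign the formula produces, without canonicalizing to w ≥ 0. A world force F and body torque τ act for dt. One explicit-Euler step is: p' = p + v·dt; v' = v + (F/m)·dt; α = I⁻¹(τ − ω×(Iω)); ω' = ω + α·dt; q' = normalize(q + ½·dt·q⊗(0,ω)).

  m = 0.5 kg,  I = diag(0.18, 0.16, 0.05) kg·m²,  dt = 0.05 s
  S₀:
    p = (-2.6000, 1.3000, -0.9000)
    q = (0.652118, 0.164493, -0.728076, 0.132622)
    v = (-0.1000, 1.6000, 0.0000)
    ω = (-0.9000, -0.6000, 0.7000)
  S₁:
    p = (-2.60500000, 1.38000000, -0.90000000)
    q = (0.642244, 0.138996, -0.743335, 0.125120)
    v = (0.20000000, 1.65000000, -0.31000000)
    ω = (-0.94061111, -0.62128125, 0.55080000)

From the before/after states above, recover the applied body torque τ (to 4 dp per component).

τ = (-0.1000, -0.1500, -0.1600)

ω₁ − ω₀ = (-0.04061111, -0.02128125, -0.14920000)
τ = I·(Δω/dt) + ω₀×(Iω₀) = (-0.1000, -0.1500, -0.1600)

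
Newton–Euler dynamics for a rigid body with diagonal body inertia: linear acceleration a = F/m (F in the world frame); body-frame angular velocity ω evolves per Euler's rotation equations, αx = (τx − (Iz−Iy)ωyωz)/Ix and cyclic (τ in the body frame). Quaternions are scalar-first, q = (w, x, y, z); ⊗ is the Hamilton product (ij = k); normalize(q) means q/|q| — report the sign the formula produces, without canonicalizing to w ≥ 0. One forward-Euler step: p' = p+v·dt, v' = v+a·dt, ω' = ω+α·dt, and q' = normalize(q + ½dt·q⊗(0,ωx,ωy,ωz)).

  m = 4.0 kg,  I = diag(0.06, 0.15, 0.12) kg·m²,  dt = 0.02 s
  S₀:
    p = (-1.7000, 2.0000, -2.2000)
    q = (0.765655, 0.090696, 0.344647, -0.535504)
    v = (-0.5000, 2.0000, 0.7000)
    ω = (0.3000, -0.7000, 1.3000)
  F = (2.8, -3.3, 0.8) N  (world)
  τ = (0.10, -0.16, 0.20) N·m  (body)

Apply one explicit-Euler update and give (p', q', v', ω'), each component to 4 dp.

p' = (-1.7100, 2.0400, -2.1860)
q' = (0.7747, 0.0937, 0.3365, -0.5272)
v' = (-0.4860, 1.9835, 0.7040)
ω' = (0.3242, -0.7182, 1.3365)

α = I⁻¹(τ − ω×Iω) = (1.2117, -0.9107, 1.8242)
ω + α·dt = (0.3242, -0.7182, 1.3365)
q⊗(0,ω) = (0.9101993, 0.3028848, -0.8145145, 0.8284702)
q + ½dt·q⊗(0,ω), renormalized = (0.7747, 0.0937, 0.3365, -0.5272)
linear accel F/m = (0.7000, -0.8250, 0.2000)
p' = p + v·dt = (-1.7100, 2.0400, -2.1860)
v + (F/m)dt = (-0.4860, 1.9835, 0.7040)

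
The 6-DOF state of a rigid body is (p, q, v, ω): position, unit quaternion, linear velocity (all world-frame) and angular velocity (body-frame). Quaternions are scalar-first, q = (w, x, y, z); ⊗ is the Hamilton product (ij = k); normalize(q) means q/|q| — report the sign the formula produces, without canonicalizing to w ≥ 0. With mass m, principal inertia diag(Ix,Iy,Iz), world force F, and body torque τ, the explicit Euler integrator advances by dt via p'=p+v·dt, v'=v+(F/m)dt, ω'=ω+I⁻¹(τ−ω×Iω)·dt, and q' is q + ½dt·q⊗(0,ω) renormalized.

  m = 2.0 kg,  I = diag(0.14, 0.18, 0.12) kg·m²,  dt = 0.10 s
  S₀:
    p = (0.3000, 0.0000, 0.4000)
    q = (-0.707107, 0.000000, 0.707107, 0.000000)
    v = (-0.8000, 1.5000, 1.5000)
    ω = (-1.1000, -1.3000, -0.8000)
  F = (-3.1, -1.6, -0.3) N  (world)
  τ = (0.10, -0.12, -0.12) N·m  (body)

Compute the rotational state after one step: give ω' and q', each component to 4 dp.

gyro term ω×Iω = (-0.0624, 0.0176, 0.0572)
(τ − ω×Iω)/I = (1.1600, -0.7644, -1.4767)
new body rate ω' = (-0.9840, -1.3764, -0.9477)
q⊗(0,ω) = (0.9192391, 0.2121321, 0.9192391, 1.3435033)
updated quaternion q' = (-0.6582, 0.0106, 0.7498, 0.0669)

ω' = (-0.9840, -1.3764, -0.9477)
q' = (-0.6582, 0.0106, 0.7498, 0.0669)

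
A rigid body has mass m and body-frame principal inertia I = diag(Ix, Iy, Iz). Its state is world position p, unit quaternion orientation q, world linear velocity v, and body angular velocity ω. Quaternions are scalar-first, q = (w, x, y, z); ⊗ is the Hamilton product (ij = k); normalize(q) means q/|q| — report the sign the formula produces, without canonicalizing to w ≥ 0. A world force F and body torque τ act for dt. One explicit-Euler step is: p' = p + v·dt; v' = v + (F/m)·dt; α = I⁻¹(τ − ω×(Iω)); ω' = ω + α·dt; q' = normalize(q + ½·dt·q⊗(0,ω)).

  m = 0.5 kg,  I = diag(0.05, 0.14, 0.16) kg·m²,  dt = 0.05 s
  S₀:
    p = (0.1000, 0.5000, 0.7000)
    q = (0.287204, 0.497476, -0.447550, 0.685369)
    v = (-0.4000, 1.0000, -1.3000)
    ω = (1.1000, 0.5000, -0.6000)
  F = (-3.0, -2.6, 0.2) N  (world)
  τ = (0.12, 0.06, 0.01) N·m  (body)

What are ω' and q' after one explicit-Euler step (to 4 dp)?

(τ − ω×Iω)/I = (2.5200, -0.0900, -0.2469)
ω + α·dt = (1.2260, 0.4955, -0.6123)
2q̇ = q⊗(0,ω) = (0.0877728, 0.2417699, 1.1959935, 0.5687206)
updated quaternion q' = (0.2892, 0.5032, -0.4174, 0.6992)

ω' = (1.2260, 0.4955, -0.6123)
q' = (0.2892, 0.5032, -0.4174, 0.6992)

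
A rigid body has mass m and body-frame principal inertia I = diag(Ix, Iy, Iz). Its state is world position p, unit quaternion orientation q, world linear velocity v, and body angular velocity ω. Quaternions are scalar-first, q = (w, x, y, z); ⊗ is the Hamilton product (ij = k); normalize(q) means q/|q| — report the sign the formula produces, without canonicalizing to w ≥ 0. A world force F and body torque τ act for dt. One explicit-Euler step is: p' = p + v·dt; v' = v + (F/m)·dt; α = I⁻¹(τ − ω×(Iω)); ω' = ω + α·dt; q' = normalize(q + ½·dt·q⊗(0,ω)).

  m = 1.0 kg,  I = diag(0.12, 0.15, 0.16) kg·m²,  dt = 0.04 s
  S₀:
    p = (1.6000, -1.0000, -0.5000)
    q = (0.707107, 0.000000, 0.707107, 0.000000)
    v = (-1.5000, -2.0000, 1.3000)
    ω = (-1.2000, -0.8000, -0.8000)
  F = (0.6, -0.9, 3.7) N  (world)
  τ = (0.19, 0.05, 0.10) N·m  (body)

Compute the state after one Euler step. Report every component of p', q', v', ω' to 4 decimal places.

p' = (1.5400, -1.0800, -0.4480)
q' = (0.7180, -0.0283, 0.6954, 0.0057)
v' = (-1.4760, -2.0360, 1.4480)
ω' = (-1.1388, -0.7764, -0.7822)

gyro term ω×Iω = (0.0064, -0.0384, 0.0288)
(τ − ω×Iω)/I = (1.5300, 0.5893, 0.4450)
ω + α·dt = (-1.1388, -0.7764, -0.7822)
q⊗(0,ω) = (0.5656856, -1.4142140, -0.5656856, 0.2828428)
updated quaternion q' = (0.7180, -0.0283, 0.6954, 0.0057)
a = F/m = (0.6000, -0.9000, 3.7000)
new position p' = (1.5400, -1.0800, -0.4480)
v + (F/m)dt = (-1.4760, -2.0360, 1.4480)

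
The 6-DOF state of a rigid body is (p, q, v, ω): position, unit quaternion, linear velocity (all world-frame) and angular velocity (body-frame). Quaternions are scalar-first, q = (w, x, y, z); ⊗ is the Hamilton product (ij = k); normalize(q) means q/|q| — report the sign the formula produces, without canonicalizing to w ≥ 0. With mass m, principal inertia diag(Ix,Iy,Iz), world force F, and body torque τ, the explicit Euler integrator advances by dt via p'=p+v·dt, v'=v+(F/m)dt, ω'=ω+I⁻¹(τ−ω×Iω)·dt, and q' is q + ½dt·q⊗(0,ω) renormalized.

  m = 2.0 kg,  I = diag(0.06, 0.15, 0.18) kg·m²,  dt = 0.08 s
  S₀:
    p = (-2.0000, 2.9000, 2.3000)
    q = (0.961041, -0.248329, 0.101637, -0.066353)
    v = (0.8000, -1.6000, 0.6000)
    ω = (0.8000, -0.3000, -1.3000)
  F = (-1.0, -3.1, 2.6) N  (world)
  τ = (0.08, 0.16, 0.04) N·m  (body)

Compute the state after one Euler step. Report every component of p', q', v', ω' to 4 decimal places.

α = I⁻¹(τ − ω×Iω) = (1.1383, 0.2347, 0.3422)
ω + α·dt = (0.8911, -0.2812, -1.2726)
q⊗(0,ω) = (0.1428954, 0.6167988, -0.6642224, -1.2561642)
q + ½dt·q⊗(0,ω), renormalized = (0.9649, -0.2232, 0.0749, -0.1164)
linear accel F/m = (-0.5000, -1.5500, 1.3000)
p + v·dt = (-1.9360, 2.7720, 2.3480)
v' = v + a·dt = (0.7600, -1.7240, 0.7040)

p' = (-1.9360, 2.7720, 2.3480)
q' = (0.9649, -0.2232, 0.0749, -0.1164)
v' = (0.7600, -1.7240, 0.7040)
ω' = (0.8911, -0.2812, -1.2726)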